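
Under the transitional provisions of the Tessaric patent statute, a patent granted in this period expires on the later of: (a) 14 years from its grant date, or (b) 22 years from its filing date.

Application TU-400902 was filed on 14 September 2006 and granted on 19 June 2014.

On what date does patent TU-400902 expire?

September 14, 2028

(a) grant + 14 years → 19 June 2028.
(b) filing + 22 years → 14 September 2028.
Later of the two: 14 September 2028.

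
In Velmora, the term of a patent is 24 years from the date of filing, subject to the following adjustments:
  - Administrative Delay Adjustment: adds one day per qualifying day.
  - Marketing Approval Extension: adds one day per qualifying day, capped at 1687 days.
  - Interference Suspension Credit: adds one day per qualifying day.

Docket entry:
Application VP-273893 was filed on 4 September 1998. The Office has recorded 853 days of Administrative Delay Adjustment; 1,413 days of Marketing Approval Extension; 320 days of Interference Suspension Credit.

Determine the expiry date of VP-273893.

Base term: filing date + 24 years → 4 September 2022.
Administrative Delay Adjustment: +853 days → 4 January 2025.
Marketing Approval Extension: 1413 days (within the 1687-day cap) → +1413 days → 17 November 2028.
Interference Suspension Credit: +320 days → 3 October 2029.

October 3, 2029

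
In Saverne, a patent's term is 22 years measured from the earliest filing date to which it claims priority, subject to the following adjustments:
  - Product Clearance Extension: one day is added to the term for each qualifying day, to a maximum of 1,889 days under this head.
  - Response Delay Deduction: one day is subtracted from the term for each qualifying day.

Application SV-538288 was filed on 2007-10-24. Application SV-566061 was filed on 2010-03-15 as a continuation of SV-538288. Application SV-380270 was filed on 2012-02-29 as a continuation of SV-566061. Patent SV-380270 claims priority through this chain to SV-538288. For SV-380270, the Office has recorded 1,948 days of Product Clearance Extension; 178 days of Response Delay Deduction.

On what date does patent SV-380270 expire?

July 1, 2034

Earliest priority filing: 24 October 2007.
Base term: 24 October 2007 + 22 years → 24 October 2029.
Product Clearance Extension: 1948 days claimed exceeds the 1889-day cap, so +1889 days → 26 December 2034.
Response Delay Deduction: −178 days → 1 July 2034.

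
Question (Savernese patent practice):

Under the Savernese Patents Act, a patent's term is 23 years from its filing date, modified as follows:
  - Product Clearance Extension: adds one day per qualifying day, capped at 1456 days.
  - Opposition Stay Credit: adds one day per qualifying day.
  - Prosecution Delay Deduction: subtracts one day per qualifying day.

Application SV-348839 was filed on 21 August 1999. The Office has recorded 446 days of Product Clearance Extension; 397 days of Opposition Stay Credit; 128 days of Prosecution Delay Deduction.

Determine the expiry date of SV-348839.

August 5, 2024

Base term: filing date + 23 years → 21 August 2022.
Product Clearance Extension: 446 days (within the 1456-day cap) → +446 days → 10 November 2023.
Opposition Stay Credit: +397 days → 11 December 2024.
Prosecution Delay Deduction: −128 days → 5 August 2024.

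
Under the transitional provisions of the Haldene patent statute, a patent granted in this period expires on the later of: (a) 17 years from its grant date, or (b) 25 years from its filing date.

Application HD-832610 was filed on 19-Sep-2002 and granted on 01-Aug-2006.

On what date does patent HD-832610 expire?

September 19, 2027

(a) grant + 17 years → 1 August 2023.
(b) filing + 25 years → 19 September 2027.
Later of the two: 19 September 2027.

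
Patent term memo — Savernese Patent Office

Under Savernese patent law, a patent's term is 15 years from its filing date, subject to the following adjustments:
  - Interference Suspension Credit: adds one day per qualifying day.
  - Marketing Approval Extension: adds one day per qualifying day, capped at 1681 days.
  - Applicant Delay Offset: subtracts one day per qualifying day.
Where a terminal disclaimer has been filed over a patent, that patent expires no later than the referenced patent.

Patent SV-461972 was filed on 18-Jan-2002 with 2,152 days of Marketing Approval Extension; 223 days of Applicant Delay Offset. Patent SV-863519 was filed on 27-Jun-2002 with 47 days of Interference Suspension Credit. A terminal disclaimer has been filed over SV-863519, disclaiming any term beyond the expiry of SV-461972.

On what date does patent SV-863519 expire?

Natural term of SV-863519:
  Base: filing + 15 years → 27 June 2017.
  Interference Suspension Credit: +47 days → 13 August 2017.
Expiry of referenced patent SV-461972:
  Base: filing + 15 years → 18 January 2017.
  Marketing Approval Extension: 2152 days claimed exceeds the 1681-day cap, so +1681 days → 26 August 2021.
  Applicant Delay Offset: −223 days → 15 January 2021.
Terminal disclaimer: SV-863519 expires on the earlier of 13 August 2017 and 15 January 2021.

2017-08-13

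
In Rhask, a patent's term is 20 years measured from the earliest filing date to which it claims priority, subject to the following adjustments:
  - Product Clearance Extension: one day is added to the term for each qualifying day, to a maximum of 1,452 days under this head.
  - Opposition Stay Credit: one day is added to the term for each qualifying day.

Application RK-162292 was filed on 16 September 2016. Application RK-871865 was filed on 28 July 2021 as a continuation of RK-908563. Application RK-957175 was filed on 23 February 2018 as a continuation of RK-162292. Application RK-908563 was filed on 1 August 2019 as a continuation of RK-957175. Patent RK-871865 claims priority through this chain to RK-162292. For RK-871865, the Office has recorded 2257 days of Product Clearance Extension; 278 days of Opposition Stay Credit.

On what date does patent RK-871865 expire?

June 12, 2041

Earliest priority filing: 16 September 2016.
Base term: 16 September 2016 + 20 years → 16 September 2036.
Product Clearance Extension: 2257 days claimed exceeds the 1452-day cap, so +1452 days → 7 September 2040.
Opposition Stay Credit: +278 days → 12 June 2041.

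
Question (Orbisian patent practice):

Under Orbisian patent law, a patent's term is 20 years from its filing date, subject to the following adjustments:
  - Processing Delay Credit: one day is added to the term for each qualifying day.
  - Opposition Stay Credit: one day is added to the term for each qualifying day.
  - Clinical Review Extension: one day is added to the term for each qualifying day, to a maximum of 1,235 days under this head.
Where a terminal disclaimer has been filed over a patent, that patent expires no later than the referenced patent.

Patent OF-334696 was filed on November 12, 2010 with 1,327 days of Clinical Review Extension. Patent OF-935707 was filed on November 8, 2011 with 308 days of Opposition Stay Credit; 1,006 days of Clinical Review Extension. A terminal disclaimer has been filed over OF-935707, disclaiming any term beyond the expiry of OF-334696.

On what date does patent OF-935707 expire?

March 31, 2034

Natural term of OF-935707:
  Base: filing + 20 years → 8 November 2031.
  Opposition Stay Credit: +308 days → 11 September 2032.
  Clinical Review Extension: 1006 days (within the 1235-day cap) → +1006 days → 14 June 2035.
Expiry of referenced patent OF-334696:
  Base: filing + 20 years → 12 November 2030.
  Clinical Review Extension: 1327 days claimed exceeds the 1235-day cap, so +1235 days → 31 March 2034.
Terminal disclaimer: OF-935707 expires on the earlier of 14 June 2035 and 31 March 2034.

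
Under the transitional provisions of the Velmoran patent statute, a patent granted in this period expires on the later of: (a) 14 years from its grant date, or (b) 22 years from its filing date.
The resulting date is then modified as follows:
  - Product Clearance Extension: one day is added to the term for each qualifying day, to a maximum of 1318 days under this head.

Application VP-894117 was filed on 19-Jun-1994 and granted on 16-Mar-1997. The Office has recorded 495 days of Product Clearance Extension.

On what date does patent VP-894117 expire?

2017-10-27

(a) grant + 14 years → 16 March 2011.
(b) filing + 22 years → 19 June 2016.
Later of the two: 19 June 2016.
Product Clearance Extension: 495 days (within the 1318-day cap) → +495 days → 27 October 2017.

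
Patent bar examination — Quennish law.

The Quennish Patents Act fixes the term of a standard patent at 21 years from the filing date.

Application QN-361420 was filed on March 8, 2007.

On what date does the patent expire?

March 8, 2028

Filing date + 21 years → 8 March 2028.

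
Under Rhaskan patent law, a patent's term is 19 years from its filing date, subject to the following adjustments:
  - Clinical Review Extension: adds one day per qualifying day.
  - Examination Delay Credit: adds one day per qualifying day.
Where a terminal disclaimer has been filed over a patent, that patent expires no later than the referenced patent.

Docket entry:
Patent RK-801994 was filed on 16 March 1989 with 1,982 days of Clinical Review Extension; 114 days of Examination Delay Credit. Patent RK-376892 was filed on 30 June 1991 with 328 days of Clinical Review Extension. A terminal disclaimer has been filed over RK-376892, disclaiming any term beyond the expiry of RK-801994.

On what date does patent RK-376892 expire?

Natural term of RK-376892:
  Base: filing + 19 years → 30 June 2010.
  Clinical Review Extension: +328 days → 24 May 2011.
Expiry of referenced patent RK-801994:
  Base: filing + 19 years → 16 March 2008.
  Clinical Review Extension: +1982 days → 19 August 2013.
  Examination Delay Credit: +114 days → 11 December 2013.
Terminal disclaimer: RK-376892 expires on the earlier of 24 May 2011 and 11 December 2013.

2011-05-24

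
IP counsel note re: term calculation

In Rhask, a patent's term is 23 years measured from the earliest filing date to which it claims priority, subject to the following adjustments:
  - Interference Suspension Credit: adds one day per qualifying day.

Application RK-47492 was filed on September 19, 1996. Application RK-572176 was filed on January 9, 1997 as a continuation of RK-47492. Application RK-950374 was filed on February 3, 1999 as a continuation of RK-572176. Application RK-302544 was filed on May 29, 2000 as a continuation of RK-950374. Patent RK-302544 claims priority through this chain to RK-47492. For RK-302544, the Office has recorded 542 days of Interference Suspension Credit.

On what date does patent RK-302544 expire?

Earliest priority filing: 19 September 1996.
Base term: 19 September 1996 + 23 years → 19 September 2019.
Interference Suspension Credit: +542 days → 14 March 2021.

2021-03-14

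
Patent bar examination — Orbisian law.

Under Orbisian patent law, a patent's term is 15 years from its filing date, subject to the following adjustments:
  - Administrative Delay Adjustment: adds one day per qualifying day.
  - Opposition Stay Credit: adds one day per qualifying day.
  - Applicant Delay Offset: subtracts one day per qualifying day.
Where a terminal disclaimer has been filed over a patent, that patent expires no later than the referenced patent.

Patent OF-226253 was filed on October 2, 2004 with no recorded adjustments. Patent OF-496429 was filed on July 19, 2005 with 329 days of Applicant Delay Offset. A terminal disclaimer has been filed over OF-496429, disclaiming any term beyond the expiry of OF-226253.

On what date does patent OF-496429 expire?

August 25, 2019

Natural term of OF-496429:
  Base: filing + 15 years → 19 July 2020.
  Applicant Delay Offset: −329 days → 25 August 2019.
Expiry of referenced patent OF-226253:
  Base: filing + 15 years → 2 October 2019.
Terminal disclaimer: OF-496429 expires on the earlier of 25 August 2019 and 2 October 2019.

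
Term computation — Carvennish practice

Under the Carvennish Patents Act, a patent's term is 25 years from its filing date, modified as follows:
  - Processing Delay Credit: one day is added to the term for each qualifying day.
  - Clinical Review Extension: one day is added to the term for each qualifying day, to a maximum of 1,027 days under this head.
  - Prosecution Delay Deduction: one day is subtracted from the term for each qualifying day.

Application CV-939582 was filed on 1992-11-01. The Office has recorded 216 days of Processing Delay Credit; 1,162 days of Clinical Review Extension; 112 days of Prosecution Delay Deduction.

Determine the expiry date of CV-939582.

2020-12-06

Base term: filing date + 25 years → 1 November 2017.
Processing Delay Credit: +216 days → 5 June 2018.
Clinical Review Extension: 1162 days claimed exceeds the 1027-day cap, so +1027 days → 28 March 2021.
Prosecution Delay Deduction: −112 days → 6 December 2020.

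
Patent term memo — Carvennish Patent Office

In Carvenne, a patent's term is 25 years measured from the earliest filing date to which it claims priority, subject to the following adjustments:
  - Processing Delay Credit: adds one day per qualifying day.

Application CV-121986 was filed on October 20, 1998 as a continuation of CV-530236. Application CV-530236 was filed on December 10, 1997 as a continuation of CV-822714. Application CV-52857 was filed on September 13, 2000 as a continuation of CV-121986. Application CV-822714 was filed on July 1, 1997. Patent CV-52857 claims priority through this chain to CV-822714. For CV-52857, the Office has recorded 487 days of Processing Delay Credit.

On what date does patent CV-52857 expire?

2023-10-31

Earliest priority filing: 1 July 1997.
Base term: 1 July 1997 + 25 years → 1 July 2022.
Processing Delay Credit: +487 days → 31 October 2023.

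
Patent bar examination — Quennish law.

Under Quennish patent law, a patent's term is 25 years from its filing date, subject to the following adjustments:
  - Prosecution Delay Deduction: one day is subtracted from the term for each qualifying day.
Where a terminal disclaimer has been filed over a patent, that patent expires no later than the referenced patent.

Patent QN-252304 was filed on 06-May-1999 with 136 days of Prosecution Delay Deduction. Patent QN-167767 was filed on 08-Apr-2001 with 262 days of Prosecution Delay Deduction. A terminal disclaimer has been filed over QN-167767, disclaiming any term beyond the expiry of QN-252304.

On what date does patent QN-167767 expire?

2023-12-22

Natural term of QN-167767:
  Base: filing + 25 years → 8 April 2026.
  Prosecution Delay Deduction: −262 days → 20 July 2025.
Expiry of referenced patent QN-252304:
  Base: filing + 25 years → 6 May 2024.
  Prosecution Delay Deduction: −136 days → 22 December 2023.
Terminal disclaimer: QN-167767 expires on the earlier of 20 July 2025 and 22 December 2023.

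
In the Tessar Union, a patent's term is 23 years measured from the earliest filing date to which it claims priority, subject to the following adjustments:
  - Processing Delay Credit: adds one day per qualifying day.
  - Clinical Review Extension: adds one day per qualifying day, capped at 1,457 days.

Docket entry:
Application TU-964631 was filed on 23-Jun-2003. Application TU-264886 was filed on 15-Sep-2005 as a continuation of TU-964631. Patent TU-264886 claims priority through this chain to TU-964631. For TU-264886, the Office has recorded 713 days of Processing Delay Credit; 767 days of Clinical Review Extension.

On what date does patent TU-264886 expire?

Earliest priority filing: 23 June 2003.
Base term: 23 June 2003 + 23 years → 23 June 2026.
Processing Delay Credit: +713 days → 5 June 2028.
Clinical Review Extension: 767 days (within the 1457-day cap) → +767 days → 12 July 2030.

July 12, 2030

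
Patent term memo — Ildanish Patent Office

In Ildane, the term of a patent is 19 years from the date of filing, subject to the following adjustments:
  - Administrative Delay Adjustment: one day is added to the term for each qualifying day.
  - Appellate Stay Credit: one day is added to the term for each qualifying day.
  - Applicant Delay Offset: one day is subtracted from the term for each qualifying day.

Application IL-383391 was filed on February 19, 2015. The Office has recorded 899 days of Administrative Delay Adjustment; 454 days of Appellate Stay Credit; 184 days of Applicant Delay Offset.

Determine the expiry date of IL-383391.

Base term: filing date + 19 years → 19 February 2034.
Administrative Delay Adjustment: +899 days → 6 August 2036.
Appellate Stay Credit: +454 days → 3 November 2037.
Applicant Delay Offset: −184 days → 3 May 2037.

2037-05-03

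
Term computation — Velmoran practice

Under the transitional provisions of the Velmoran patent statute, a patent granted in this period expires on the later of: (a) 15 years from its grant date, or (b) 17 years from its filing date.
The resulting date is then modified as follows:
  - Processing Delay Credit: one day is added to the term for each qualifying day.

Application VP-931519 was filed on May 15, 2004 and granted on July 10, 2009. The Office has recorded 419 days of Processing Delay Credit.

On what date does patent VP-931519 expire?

(a) grant + 15 years → 10 July 2024.
(b) filing + 17 years → 15 May 2021.
Later of the two: 10 July 2024.
Processing Delay Credit: +419 days → 2 September 2025.

2025-09-02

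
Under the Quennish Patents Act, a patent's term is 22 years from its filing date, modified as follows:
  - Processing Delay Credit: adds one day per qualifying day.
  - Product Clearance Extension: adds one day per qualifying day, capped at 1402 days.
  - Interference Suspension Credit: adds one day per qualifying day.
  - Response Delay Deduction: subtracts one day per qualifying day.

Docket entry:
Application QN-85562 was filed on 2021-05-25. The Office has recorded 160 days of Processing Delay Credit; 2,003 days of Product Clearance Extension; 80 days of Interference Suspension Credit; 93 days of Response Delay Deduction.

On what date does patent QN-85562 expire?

Base term: filing date + 22 years → 25 May 2043.
Processing Delay Credit: +160 days → 1 November 2043.
Product Clearance Extension: 2003 days claimed exceeds the 1402-day cap, so +1402 days → 3 September 2047.
Interference Suspension Credit: +80 days → 22 November 2047.
Response Delay Deduction: −93 days → 21 August 2047.

August 21, 2047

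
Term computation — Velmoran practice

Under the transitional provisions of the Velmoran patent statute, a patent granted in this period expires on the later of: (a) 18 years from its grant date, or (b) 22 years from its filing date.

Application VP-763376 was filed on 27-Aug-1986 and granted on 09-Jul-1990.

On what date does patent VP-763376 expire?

(a) grant + 18 years → 9 July 2008.
(b) filing + 22 years → 27 August 2008.
Later of the two: 27 August 2008.

August 27, 2008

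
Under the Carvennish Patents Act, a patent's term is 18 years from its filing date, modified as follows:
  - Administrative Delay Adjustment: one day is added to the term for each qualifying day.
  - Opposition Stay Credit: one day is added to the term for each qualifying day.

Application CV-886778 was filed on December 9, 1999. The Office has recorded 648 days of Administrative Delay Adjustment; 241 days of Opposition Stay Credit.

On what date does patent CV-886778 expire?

2020-05-16

Base term: filing date + 18 years → 9 December 2017.
Administrative Delay Adjustment: +648 days → 18 September 2019.
Opposition Stay Credit: +241 days → 16 May 2020.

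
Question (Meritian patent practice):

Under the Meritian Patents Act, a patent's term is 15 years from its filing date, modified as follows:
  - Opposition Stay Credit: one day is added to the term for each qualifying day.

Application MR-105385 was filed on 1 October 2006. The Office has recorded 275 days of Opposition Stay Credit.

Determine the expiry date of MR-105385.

2022-07-03

Base term: filing date + 15 years → 1 October 2021.
Opposition Stay Credit: +275 days → 3 July 2022.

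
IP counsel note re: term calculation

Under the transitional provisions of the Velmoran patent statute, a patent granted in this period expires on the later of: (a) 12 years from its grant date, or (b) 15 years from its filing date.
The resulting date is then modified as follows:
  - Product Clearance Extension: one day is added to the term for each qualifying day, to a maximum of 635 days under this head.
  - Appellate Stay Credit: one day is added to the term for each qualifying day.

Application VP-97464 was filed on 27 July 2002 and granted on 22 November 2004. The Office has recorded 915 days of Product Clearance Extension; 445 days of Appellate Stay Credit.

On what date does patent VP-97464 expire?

July 11, 2020

(a) grant + 12 years → 22 November 2016.
(b) filing + 15 years → 27 July 2017.
Later of the two: 27 July 2017.
Product Clearance Extension: 915 days claimed exceeds the 635-day cap, so +635 days → 23 April 2019.
Appellate Stay Credit: +445 days → 11 July 2020.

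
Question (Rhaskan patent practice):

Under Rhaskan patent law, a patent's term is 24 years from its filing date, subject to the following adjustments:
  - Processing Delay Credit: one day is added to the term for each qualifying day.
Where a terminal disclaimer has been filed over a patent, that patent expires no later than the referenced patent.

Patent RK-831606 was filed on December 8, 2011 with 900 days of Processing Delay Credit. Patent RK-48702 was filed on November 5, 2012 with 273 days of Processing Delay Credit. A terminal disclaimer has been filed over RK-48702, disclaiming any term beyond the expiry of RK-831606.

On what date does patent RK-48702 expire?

2037-08-05

Natural term of RK-48702:
  Base: filing + 24 years → 5 November 2036.
  Processing Delay Credit: +273 days → 5 August 2037.
Expiry of referenced patent RK-831606:
  Base: filing + 24 years → 8 December 2035.
  Processing Delay Credit: +900 days → 26 May 2038.
Terminal disclaimer: RK-48702 expires on the earlier of 5 August 2037 and 26 May 2038.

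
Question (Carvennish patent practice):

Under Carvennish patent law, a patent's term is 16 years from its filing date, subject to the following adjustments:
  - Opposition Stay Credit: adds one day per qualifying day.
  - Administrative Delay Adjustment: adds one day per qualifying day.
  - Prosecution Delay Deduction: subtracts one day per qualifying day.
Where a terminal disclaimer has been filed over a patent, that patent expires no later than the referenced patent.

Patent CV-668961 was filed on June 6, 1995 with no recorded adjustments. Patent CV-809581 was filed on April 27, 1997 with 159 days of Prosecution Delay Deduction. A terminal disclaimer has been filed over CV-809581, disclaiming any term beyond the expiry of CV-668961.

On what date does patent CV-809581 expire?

Natural term of CV-809581:
  Base: filing + 16 years → 27 April 2013.
  Prosecution Delay Deduction: −159 days → 19 November 2012.
Expiry of referenced patent CV-668961:
  Base: filing + 16 years → 6 June 2011.
Terminal disclaimer: CV-809581 expires on the earlier of 19 November 2012 and 6 June 2011.

2011-06-06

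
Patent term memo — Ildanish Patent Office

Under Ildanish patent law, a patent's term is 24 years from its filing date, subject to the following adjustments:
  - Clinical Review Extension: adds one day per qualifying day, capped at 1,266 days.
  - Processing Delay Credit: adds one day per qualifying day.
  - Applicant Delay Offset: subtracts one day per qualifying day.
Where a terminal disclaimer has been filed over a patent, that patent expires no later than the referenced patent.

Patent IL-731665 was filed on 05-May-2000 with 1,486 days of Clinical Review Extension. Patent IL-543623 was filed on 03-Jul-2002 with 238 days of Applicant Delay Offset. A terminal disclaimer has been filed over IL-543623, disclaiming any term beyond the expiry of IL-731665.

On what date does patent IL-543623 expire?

Natural term of IL-543623:
  Base: filing + 24 years → 3 July 2026.
  Applicant Delay Offset: −238 days → 7 November 2025.
Expiry of referenced patent IL-731665:
  Base: filing + 24 years → 5 May 2024.
  Clinical Review Extension: 1486 days claimed exceeds the 1266-day cap, so +1266 days → 23 October 2027.
Terminal disclaimer: IL-543623 expires on the earlier of 7 November 2025 and 23 October 2027.

2025-11-07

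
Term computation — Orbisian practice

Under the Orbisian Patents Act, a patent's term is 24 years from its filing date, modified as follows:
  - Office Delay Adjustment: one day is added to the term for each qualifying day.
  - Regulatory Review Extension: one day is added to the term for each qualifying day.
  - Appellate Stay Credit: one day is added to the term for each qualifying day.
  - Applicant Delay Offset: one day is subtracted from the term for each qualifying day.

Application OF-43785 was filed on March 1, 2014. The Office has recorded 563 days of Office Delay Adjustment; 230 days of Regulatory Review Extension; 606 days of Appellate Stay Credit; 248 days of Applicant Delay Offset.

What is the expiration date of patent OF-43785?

April 25, 2041

Base term: filing date + 24 years → 1 March 2038.
Office Delay Adjustment: +563 days → 15 September 2039.
Regulatory Review Extension: +230 days → 2 May 2040.
Appellate Stay Credit: +606 days → 29 December 2041.
Applicant Delay Offset: −248 days → 25 April 2041.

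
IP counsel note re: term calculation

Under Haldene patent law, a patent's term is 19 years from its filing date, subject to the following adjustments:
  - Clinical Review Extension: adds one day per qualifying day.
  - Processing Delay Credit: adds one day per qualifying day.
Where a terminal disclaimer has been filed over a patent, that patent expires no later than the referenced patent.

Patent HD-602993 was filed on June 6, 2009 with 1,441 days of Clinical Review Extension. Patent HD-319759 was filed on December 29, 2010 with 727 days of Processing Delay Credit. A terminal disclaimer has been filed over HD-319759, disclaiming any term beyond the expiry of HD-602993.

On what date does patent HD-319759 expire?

December 26, 2031

Natural term of HD-319759:
  Base: filing + 19 years → 29 December 2029.
  Processing Delay Credit: +727 days → 26 December 2031.
Expiry of referenced patent HD-602993:
  Base: filing + 19 years → 6 June 2028.
  Clinical Review Extension: +1441 days → 17 May 2032.
Terminal disclaimer: HD-319759 expires on the earlier of 26 December 2031 and 17 May 2032.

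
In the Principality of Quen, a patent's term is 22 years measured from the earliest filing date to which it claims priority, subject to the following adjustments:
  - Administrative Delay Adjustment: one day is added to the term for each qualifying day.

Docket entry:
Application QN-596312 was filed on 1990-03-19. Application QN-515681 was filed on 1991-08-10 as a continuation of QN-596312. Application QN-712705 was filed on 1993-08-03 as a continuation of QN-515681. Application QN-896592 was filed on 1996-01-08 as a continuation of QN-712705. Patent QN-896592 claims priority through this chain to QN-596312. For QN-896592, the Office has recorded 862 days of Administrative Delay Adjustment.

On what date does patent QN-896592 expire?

Earliest priority filing: 19 March 1990.
Base term: 19 March 1990 + 22 years → 19 March 2012.
Administrative Delay Adjustment: +862 days → 29 July 2014.

July 29, 2014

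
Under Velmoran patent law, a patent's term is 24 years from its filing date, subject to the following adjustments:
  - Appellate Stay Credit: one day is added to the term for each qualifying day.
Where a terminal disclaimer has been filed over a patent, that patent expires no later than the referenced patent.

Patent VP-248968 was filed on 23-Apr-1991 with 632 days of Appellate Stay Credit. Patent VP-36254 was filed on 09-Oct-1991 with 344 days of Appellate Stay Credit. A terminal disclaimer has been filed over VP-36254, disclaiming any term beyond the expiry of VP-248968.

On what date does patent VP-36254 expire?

Natural term of VP-36254:
  Base: filing + 24 years → 9 October 2015.
  Appellate Stay Credit: +344 days → 17 September 2016.
Expiry of referenced patent VP-248968:
  Base: filing + 24 years → 23 April 2015.
  Appellate Stay Credit: +632 days → 14 January 2017.
Terminal disclaimer: VP-36254 expires on the earlier of 17 September 2016 and 14 January 2017.

2016-09-17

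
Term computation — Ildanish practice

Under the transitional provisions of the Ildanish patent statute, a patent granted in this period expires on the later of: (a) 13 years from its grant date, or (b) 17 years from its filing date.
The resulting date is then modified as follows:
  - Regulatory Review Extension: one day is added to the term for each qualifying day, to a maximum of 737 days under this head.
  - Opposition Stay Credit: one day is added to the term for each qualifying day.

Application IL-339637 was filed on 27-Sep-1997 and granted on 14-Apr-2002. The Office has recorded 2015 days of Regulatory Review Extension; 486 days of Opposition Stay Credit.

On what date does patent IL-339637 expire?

2018-08-19

(a) grant + 13 years → 14 April 2015.
(b) filing + 17 years → 27 September 2014.
Later of the two: 14 April 2015.
Regulatory Review Extension: 2015 days claimed exceeds the 737-day cap, so +737 days → 20 April 2017.
Opposition Stay Credit: +486 days → 19 August 2018.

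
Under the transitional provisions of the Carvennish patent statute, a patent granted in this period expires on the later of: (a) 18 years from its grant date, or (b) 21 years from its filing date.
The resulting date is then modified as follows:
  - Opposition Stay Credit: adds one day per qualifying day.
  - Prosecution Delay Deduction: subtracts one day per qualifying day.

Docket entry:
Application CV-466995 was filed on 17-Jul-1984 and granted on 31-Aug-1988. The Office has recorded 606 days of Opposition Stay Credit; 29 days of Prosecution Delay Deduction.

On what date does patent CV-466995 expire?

(a) grant + 18 years → 31 August 2006.
(b) filing + 21 years → 17 July 2005.
Later of the two: 31 August 2006.
Opposition Stay Credit: +606 days → 28 April 2008.
Prosecution Delay Deduction: −29 days → 30 March 2008.

2008-03-30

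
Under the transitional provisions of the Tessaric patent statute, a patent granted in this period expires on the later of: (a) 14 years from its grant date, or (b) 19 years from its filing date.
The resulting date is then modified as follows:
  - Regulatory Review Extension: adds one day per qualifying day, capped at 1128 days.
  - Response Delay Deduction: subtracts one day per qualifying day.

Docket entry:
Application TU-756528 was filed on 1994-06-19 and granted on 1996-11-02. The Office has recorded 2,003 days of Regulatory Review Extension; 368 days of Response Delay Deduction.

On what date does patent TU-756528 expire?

(a) grant + 14 years → 2 November 2010.
(b) filing + 19 years → 19 June 2013.
Later of the two: 19 June 2013.
Regulatory Review Extension: 2003 days claimed exceeds the 1128-day cap, so +1128 days → 21 July 2016.
Response Delay Deduction: −368 days → 19 July 2015.

July 19, 2015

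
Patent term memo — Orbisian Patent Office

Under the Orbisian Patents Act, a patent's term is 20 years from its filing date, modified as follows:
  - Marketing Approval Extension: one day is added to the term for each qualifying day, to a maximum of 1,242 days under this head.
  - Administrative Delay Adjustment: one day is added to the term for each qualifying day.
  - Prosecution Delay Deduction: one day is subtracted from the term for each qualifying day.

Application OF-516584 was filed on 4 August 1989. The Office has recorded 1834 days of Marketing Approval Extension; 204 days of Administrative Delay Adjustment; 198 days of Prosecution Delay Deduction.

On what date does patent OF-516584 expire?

January 3, 2013

Base term: filing date + 20 years → 4 August 2009.
Marketing Approval Extension: 1834 days claimed exceeds the 1242-day cap, so +1242 days → 28 December 2012.
Administrative Delay Adjustment: +204 days → 20 July 2013.
Prosecution Delay Deduction: −198 days → 3 January 2013.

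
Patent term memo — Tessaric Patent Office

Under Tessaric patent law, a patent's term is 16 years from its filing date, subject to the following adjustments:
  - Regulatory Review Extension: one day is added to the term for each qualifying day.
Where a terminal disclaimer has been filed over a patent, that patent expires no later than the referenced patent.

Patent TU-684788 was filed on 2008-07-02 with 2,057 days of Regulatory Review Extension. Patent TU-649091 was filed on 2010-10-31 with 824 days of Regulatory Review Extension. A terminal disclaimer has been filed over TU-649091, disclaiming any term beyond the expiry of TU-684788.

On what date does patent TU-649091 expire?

2029-02-01

Natural term of TU-649091:
  Base: filing + 16 years → 31 October 2026.
  Regulatory Review Extension: +824 days → 1 February 2029.
Expiry of referenced patent TU-684788:
  Base: filing + 16 years → 2 July 2024.
  Regulatory Review Extension: +2057 days → 18 February 2030.
Terminal disclaimer: TU-649091 expires on the earlier of 1 February 2029 and 18 February 2030.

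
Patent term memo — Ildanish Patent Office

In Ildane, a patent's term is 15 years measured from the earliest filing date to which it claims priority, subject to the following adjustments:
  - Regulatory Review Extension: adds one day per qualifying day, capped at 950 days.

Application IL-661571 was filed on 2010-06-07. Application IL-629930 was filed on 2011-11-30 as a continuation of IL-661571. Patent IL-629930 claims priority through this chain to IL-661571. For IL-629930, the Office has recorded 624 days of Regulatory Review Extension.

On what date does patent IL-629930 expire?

February 21, 2027

Earliest priority filing: 7 June 2010.
Base term: 7 June 2010 + 15 years → 7 June 2025.
Regulatory Review Extension: 624 days (within the 950-day cap) → +624 days → 21 February 2027.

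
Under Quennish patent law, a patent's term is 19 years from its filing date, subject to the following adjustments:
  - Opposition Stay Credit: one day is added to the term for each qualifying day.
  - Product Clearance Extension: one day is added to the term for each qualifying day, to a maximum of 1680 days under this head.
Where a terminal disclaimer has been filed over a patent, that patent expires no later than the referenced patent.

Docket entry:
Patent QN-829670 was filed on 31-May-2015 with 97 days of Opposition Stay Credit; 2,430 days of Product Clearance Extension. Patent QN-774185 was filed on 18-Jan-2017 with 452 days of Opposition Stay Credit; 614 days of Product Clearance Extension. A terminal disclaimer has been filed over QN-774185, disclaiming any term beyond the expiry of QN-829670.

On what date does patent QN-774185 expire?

2038-12-19

Natural term of QN-774185:
  Base: filing + 19 years → 18 January 2036.
  Opposition Stay Credit: +452 days → 14 April 2037.
  Product Clearance Extension: 614 days (within the 1680-day cap) → +614 days → 19 December 2038.
Expiry of referenced patent QN-829670:
  Base: filing + 19 years → 31 May 2034.
  Opposition Stay Credit: +97 days → 5 September 2034.
  Product Clearance Extension: 2430 days claimed exceeds the 1680-day cap, so +1680 days → 12 April 2039.
Terminal disclaimer: QN-774185 expires on the earlier of 19 December 2038 and 12 April 2039.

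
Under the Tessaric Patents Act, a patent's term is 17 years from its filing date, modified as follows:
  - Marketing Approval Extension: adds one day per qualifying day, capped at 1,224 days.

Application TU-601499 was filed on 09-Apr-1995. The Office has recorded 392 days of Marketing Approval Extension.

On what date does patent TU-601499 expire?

May 6, 2013

Base term: filing date + 17 years → 9 April 2012.
Marketing Approval Extension: 392 days (within the 1224-day cap) → +392 days → 6 May 2013.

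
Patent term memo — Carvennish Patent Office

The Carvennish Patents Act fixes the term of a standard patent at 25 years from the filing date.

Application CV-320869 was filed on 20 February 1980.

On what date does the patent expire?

Filing date + 25 years → 20 February 2005.

2005-02-20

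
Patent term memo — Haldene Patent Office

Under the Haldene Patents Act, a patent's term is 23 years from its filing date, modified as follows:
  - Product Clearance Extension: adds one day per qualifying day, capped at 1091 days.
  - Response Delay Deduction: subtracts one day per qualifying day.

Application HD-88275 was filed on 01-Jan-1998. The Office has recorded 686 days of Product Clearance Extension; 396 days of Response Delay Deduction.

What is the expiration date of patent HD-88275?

Base term: filing date + 23 years → 1 January 2021.
Product Clearance Extension: 686 days (within the 1091-day cap) → +686 days → 18 November 2022.
Response Delay Deduction: −396 days → 18 October 2021.

October 18, 2021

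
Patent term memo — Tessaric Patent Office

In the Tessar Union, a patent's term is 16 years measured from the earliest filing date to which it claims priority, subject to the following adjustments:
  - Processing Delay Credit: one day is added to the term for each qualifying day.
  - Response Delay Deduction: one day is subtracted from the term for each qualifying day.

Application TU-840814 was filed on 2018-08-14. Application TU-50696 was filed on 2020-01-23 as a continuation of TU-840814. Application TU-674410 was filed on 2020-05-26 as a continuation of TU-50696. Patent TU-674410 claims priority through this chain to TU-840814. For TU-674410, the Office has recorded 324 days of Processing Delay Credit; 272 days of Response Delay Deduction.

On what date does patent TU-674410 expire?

2034-10-05

Earliest priority filing: 14 August 2018.
Base term: 14 August 2018 + 16 years → 14 August 2034.
Processing Delay Credit: +324 days → 4 July 2035.
Response Delay Deduction: −272 days → 5 October 2034.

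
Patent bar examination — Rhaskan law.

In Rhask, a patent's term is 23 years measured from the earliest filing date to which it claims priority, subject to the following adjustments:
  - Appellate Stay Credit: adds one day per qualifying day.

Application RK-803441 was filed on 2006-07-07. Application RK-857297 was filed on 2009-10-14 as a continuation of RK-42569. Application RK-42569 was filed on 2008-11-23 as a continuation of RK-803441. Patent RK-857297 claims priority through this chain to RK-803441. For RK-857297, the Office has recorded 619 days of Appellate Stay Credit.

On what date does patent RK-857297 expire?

Earliest priority filing: 7 July 2006.
Base term: 7 July 2006 + 23 years → 7 July 2029.
Appellate Stay Credit: +619 days → 18 March 2031.

March 18, 2031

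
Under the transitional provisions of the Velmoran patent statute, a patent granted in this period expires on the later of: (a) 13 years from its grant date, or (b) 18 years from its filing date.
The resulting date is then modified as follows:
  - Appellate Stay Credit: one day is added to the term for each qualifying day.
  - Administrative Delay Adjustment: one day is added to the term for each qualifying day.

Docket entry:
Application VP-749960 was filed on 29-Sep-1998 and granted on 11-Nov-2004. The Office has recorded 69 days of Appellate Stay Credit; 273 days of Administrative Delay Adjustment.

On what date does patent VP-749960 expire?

(a) grant + 13 years → 11 November 2017.
(b) filing + 18 years → 29 September 2016.
Later of the two: 11 November 2017.
Appellate Stay Credit: +69 days → 19 January 2018.
Administrative Delay Adjustment: +273 days → 19 October 2018.

October 19, 2018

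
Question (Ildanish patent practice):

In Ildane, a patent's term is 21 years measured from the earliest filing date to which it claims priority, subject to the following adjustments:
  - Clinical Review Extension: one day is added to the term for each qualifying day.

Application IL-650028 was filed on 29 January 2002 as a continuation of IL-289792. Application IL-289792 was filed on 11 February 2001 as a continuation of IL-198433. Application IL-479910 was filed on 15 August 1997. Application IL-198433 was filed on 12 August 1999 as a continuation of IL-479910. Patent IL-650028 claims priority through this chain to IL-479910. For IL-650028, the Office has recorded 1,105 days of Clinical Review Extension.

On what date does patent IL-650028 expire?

Earliest priority filing: 15 August 1997.
Base term: 15 August 1997 + 21 years → 15 August 2018.
Clinical Review Extension: +1105 days → 24 August 2021.

August 24, 2021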